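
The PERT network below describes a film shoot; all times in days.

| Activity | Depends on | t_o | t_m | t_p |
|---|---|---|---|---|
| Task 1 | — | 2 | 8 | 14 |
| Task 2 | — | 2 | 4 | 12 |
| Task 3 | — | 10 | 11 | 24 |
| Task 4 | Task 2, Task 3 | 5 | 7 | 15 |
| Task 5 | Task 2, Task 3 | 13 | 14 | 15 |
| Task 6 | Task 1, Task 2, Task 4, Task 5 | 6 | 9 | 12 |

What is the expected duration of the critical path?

36 days

te_Task 1 = (2 + 4·8 + 14)/6 = 48/6 = 8
te_Task 2 = (2 + 4·4 + 12)/6 = 30/6 = 5
te_Task 3 = (10 + 4·11 + 24)/6 = 78/6 = 13
te_Task 4 = (5 + 4·7 + 15)/6 = 48/6 = 8
te_Task 5 = (13 + 4·14 + 15)/6 = 84/6 = 14
te_Task 6 = (6 + 4·9 + 12)/6 = 54/6 = 9

Forward pass:
ES_Task 1 = 0; EF_Task 1 = 8
ES_Task 2 = 0; EF_Task 2 = 5
ES_Task 3 = 0; EF_Task 3 = 13
ES_Task 4 = max(EF_Task 2=5, EF_Task 3=13) = 13; EF_Task 4 = 13+8 = 21
ES_Task 5 = max(EF_Task 2=5, EF_Task 3=13) = 13; EF_Task 5 = 13+14 = 27
ES_Task 6 = max(EF_Task 1=8, EF_Task 2=5, EF_Task 4=21, EF_Task 5=27) = 27; EF_Task 6 = 27+9 = 36
Expected project duration μ = 36 days. Critical path: Task 3 → Task 5 → Task 6.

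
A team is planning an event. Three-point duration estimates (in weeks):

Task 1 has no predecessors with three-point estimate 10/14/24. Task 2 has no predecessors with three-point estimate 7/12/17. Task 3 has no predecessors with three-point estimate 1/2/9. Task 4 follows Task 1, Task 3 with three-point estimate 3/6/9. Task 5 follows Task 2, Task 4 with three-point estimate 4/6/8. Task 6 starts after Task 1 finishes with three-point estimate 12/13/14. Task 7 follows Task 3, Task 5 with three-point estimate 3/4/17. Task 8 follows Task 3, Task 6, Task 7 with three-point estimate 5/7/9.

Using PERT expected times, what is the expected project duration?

40 weeks

te_Task 1 = (10 + 4·14 + 24)/6 = 90/6 = 15
te_Task 2 = (7 + 4·12 + 17)/6 = 72/6 = 12
te_Task 3 = (1 + 4·2 + 9)/6 = 18/6 = 3
te_Task 4 = (3 + 4·6 + 9)/6 = 36/6 = 6
te_Task 5 = (4 + 4·6 + 8)/6 = 36/6 = 6
te_Task 6 = (12 + 4·13 + 14)/6 = 78/6 = 13
te_Task 7 = (3 + 4·4 + 17)/6 = 36/6 = 6
te_Task 8 = (5 + 4·7 + 9)/6 = 42/6 = 7

Forward pass:
ES_Task 1 = 0; EF_Task 1 = 15
ES_Task 2 = 0; EF_Task 2 = 12
ES_Task 3 = 0; EF_Task 3 = 3
ES_Task 4 = max(EF_Task 1=15, EF_Task 3=3) = 15; EF_Task 4 = 15+6 = 21
ES_Task 5 = max(EF_Task 2=12, EF_Task 4=21) = 21; EF_Task 5 = 21+6 = 27
ES_Task 6 = 15; EF_Task 6 = 15+13 = 28
ES_Task 7 = max(EF_Task 3=3, EF_Task 5=27) = 27; EF_Task 7 = 27+6 = 33
ES_Task 8 = max(EF_Task 3=3, EF_Task 6=28, EF_Task 7=33) = 33; EF_Task 8 = 33+7 = 40
Expected project duration μ = 40 weeks. Critical path: Task 1 → Task 4 → Task 5 → Task 7 → Task 8.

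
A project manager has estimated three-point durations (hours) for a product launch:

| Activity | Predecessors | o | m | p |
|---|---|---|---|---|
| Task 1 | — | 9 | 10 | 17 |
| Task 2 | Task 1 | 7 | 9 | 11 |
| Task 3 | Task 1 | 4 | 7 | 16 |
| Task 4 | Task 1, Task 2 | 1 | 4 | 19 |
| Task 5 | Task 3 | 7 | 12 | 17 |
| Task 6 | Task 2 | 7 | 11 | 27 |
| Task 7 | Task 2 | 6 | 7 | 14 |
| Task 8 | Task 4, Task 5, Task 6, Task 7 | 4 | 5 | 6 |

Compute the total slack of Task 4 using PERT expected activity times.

te_Task 1 = (9 + 4·10 + 17)/6 = 66/6 = 11
te_Task 2 = (7 + 4·9 + 11)/6 = 54/6 = 9
te_Task 3 = (4 + 4·7 + 16)/6 = 48/6 = 8
te_Task 4 = (1 + 4·4 + 19)/6 = 36/6 = 6
te_Task 5 = (7 + 4·12 + 17)/6 = 72/6 = 12
te_Task 6 = (7 + 4·11 + 27)/6 = 78/6 = 13
te_Task 7 = (6 + 4·7 + 14)/6 = 48/6 = 8
te_Task 8 = (4 + 4·5 + 6)/6 = 30/6 = 5

Forward pass:
ES_Task 1 = 0; EF_Task 1 = 11
ES_Task 2 = 11; EF_Task 2 = 11+9 = 20
ES_Task 3 = 11; EF_Task 3 = 11+8 = 19
ES_Task 4 = max(EF_Task 1=11, EF_Task 2=20) = 20; EF_Task 4 = 20+6 = 26
ES_Task 5 = 19; EF_Task 5 = 19+12 = 31
ES_Task 6 = 20; EF_Task 6 = 20+13 = 33
ES_Task 7 = 20; EF_Task 7 = 20+8 = 28
ES_Task 8 = max(EF_Task 4=26, EF_Task 5=31, EF_Task 6=33, EF_Task 7=28) = 33; EF_Task 8 = 33+5 = 38
Expected project duration μ = 38 hours. Critical path: Task 1 → Task 2 → Task 6 → Task 8.

Backward pass:
LF_Task 8 = 38; LS_Task 8 = 38−5 = 33
LF_Task 7 = LS_Task 8 = 33; LS_Task 7 = 33−8 = 25
LF_Task 6 = LS_Task 8 = 33; LS_Task 6 = 33−13 = 20
LF_Task 5 = LS_Task 8 = 33; LS_Task 5 = 33−12 = 21
LF_Task 4 = LS_Task 8 = 33; LS_Task 4 = 33−6 = 27
LF_Task 3 = LS_Task 5 = 21; LS_Task 3 = 21−8 = 13
LF_Task 2 = min(LS_Task 4=27, LS_Task 6=20, LS_Task 7=25) = 20; LS_Task 2 = 20−9 = 11
LF_Task 1 = min(LS_Task 2=11, LS_Task 3=13, LS_Task 4=27) = 11; LS_Task 1 = 11−11 = 0
Slack_Task 4 = LS_Task 4 − ES_Task 4 = 27 − 20 = 7

7 hours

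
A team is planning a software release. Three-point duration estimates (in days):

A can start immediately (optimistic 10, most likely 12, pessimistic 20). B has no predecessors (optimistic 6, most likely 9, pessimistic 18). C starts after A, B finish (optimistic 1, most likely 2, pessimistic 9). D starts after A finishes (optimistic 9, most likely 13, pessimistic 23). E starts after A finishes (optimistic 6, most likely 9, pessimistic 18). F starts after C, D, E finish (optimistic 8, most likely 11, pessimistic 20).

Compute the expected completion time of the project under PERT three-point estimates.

39 days

te_A = (10 + 4·12 + 20)/6 = 78/6 = 13
te_B = (6 + 4·9 + 18)/6 = 60/6 = 10
te_C = (1 + 4·2 + 9)/6 = 18/6 = 3
te_D = (9 + 4·13 + 23)/6 = 84/6 = 14
te_E = (6 + 4·9 + 18)/6 = 60/6 = 10
te_F = (8 + 4·11 + 20)/6 = 72/6 = 12

Forward pass:
ES_A = 0; EF_A = 13
ES_B = 0; EF_B = 10
ES_C = max(EF_A=13, EF_B=10) = 13; EF_C = 13+3 = 16
ES_D = 13; EF_D = 13+14 = 27
ES_E = 13; EF_E = 13+10 = 23
ES_F = max(EF_C=16, EF_D=27, EF_E=23) = 27; EF_F = 27+12 = 39
Expected project duration μ = 39 days. Critical path: A → D → F.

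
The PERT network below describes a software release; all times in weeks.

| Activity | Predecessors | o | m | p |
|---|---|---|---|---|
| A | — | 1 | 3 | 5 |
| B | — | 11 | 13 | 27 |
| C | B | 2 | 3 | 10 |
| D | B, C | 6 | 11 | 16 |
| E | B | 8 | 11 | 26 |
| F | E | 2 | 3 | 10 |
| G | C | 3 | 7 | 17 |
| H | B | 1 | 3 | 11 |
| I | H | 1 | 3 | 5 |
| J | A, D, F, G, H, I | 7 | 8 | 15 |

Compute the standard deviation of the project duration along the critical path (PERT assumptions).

4.43 weeks

te_A = (1 + 4·3 + 5)/6 = 18/6 = 3; σ²_A = ((5−1)/6)² = 0.444
te_B = (11 + 4·13 + 27)/6 = 90/6 = 15; σ²_B = ((27−11)/6)² = 7.111
te_C = (2 + 4·3 + 10)/6 = 24/6 = 4; σ²_C = ((10−2)/6)² = 1.778
te_D = (6 + 4·11 + 16)/6 = 66/6 = 11; σ²_D = ((16−6)/6)² = 2.778
te_E = (8 + 4·11 + 26)/6 = 78/6 = 13; σ²_E = ((26−8)/6)² = 9.000
te_F = (2 + 4·3 + 10)/6 = 24/6 = 4; σ²_F = ((10−2)/6)² = 1.778
te_G = (3 + 4·7 + 17)/6 = 48/6 = 8; σ²_G = ((17−3)/6)² = 5.444
te_H = (1 + 4·3 + 11)/6 = 24/6 = 4; σ²_H = ((11−1)/6)² = 2.778
te_I = (1 + 4·3 + 5)/6 = 18/6 = 3; σ²_I = ((5−1)/6)² = 0.444
te_J = (7 + 4·8 + 15)/6 = 54/6 = 9; σ²_J = ((15−7)/6)² = 1.778

Forward pass:
ES_A = 0; EF_A = 3
ES_B = 0; EF_B = 15
ES_C = 15; EF_C = 15+4 = 19
ES_D = max(EF_B=15, EF_C=19) = 19; EF_D = 19+11 = 30
ES_E = 15; EF_E = 15+13 = 28
ES_F = 28; EF_F = 28+4 = 32
ES_G = 19; EF_G = 19+8 = 27
ES_H = 15; EF_H = 15+4 = 19
ES_I = 19; EF_I = 19+3 = 22
ES_J = max(EF_A=3, EF_D=30, EF_F=32, EF_G=27, EF_H=19, EF_I=22) = 32; EF_J = 32+9 = 41
Expected project duration μ = 41 weeks. Critical path: B → E → F → J.

Variance along critical path = 7.111 + 9.000 + 1.778 + 1.778 = 19.667
σ = √19.667 = 4.435 weeks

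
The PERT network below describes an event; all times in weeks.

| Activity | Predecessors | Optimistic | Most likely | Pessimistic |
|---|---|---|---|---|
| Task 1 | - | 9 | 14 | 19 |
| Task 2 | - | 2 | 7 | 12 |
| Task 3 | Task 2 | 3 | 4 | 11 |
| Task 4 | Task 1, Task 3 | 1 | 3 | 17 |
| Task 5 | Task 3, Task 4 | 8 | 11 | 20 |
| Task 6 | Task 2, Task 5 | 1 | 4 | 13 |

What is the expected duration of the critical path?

36 weeks

te_Task 1 = (9 + 4·14 + 19)/6 = 84/6 = 14
te_Task 2 = (2 + 4·7 + 12)/6 = 42/6 = 7
te_Task 3 = (3 + 4·4 + 11)/6 = 30/6 = 5
te_Task 4 = (1 + 4·3 + 17)/6 = 30/6 = 5
te_Task 5 = (8 + 4·11 + 20)/6 = 72/6 = 12
te_Task 6 = (1 + 4·4 + 13)/6 = 30/6 = 5

Forward pass:
ES_Task 1 = 0; EF_Task 1 = 14
ES_Task 2 = 0; EF_Task 2 = 7
ES_Task 3 = 7; EF_Task 3 = 7+5 = 12
ES_Task 4 = max(EF_Task 1=14, EF_Task 3=12) = 14; EF_Task 4 = 14+5 = 19
ES_Task 5 = max(EF_Task 3=12, EF_Task 4=19) = 19; EF_Task 5 = 19+12 = 31
ES_Task 6 = max(EF_Task 2=7, EF_Task 5=31) = 31; EF_Task 6 = 31+5 = 36
Expected project duration μ = 36 weeks. Critical path: Task 1 → Task 4 → Task 5 → Task 6.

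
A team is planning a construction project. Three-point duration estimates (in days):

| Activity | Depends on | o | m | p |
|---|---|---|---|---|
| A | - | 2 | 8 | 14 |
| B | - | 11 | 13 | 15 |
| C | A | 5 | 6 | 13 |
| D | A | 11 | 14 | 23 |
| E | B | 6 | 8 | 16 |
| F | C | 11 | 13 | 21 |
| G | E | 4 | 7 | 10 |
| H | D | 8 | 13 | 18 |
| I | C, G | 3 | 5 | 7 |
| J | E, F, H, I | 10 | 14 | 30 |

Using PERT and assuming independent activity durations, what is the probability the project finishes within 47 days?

0.143

te_A = (2 + 4·8 + 14)/6 = 48/6 = 8; σ²_A = ((14−2)/6)² = 4.000
te_B = (11 + 4·13 + 15)/6 = 78/6 = 13; σ²_B = ((15−11)/6)² = 0.444
te_C = (5 + 4·6 + 13)/6 = 42/6 = 7; σ²_C = ((13−5)/6)² = 1.778
te_D = (11 + 4·14 + 23)/6 = 90/6 = 15; σ²_D = ((23−11)/6)² = 4.000
te_E = (6 + 4·8 + 16)/6 = 54/6 = 9; σ²_E = ((16−6)/6)² = 2.778
te_F = (11 + 4·13 + 21)/6 = 84/6 = 14; σ²_F = ((21−11)/6)² = 2.778
te_G = (4 + 4·7 + 10)/6 = 42/6 = 7; σ²_G = ((10−4)/6)² = 1.000
te_H = (8 + 4·13 + 18)/6 = 78/6 = 13; σ²_H = ((18−8)/6)² = 2.778
te_I = (3 + 4·5 + 7)/6 = 30/6 = 5; σ²_I = ((7−3)/6)² = 0.444
te_J = (10 + 4·14 + 30)/6 = 96/6 = 16; σ²_J = ((30−10)/6)² = 11.111

Forward pass:
ES_A = 0; EF_A = 8
ES_B = 0; EF_B = 13
ES_C = 8; EF_C = 8+7 = 15
ES_D = 8; EF_D = 8+15 = 23
ES_E = 13; EF_E = 13+9 = 22
ES_F = 15; EF_F = 15+14 = 29
ES_G = 22; EF_G = 22+7 = 29
ES_H = 23; EF_H = 23+13 = 36
ES_I = max(EF_C=15, EF_G=29) = 29; EF_I = 29+5 = 34
ES_J = max(EF_E=22, EF_F=29, EF_H=36, EF_I=34) = 36; EF_J = 36+16 = 52
Expected project duration μ = 52 days. Critical path: A → D → H → J.

Variance along critical path = 4.000 + 4.000 + 2.778 + 11.111 = 21.889; σ = √21.889 = 4.679 days.
Z = (47 − 52) / 4.679 = -1.069
P(T ≤ 47) = Φ(-1.069) ≈ 0.143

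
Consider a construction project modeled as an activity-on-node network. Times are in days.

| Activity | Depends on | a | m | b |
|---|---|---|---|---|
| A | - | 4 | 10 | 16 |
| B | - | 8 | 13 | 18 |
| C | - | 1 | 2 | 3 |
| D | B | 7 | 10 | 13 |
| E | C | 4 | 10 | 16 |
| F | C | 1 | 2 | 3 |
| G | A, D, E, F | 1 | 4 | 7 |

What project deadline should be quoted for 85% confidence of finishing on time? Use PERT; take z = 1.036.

29.3 days

te_A = (4 + 4·10 + 16)/6 = 60/6 = 10; σ²_A = ((16−4)/6)² = 4.000
te_B = (8 + 4·13 + 18)/6 = 78/6 = 13; σ²_B = ((18−8)/6)² = 2.778
te_C = (1 + 4·2 + 3)/6 = 12/6 = 2; σ²_C = ((3−1)/6)² = 0.111
te_D = (7 + 4·10 + 13)/6 = 60/6 = 10; σ²_D = ((13−7)/6)² = 1.000
te_E = (4 + 4·10 + 16)/6 = 60/6 = 10; σ²_E = ((16−4)/6)² = 4.000
te_F = (1 + 4·2 + 3)/6 = 12/6 = 2; σ²_F = ((3−1)/6)² = 0.111
te_G = (1 + 4·4 + 7)/6 = 24/6 = 4; σ²_G = ((7−1)/6)² = 1.000

Forward pass:
ES_A = 0; EF_A = 10
ES_B = 0; EF_B = 13
ES_C = 0; EF_C = 2
ES_D = 13; EF_D = 13+10 = 23
ES_E = 2; EF_E = 2+10 = 12
ES_F = 2; EF_F = 2+2 = 4
ES_G = max(EF_A=10, EF_D=23, EF_E=12, EF_F=4) = 23; EF_G = 23+4 = 27
Expected project duration μ = 27 days. Critical path: B → D → G.

Variance along critical path = 2.778 + 1.000 + 1.000 = 4.778; σ = 2.186 days.
D = μ + z·σ = 27 + 1.036·2.186 = 29.3 days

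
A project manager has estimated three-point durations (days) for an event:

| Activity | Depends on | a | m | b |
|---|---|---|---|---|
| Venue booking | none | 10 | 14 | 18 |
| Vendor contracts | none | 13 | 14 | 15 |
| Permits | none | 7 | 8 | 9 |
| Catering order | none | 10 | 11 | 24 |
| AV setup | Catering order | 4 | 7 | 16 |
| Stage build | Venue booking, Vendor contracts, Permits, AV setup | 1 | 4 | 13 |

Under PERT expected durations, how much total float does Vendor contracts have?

7 days

te_Venue booking = (10 + 4·14 + 18)/6 = 84/6 = 14
te_Vendor contracts = (13 + 4·14 + 15)/6 = 84/6 = 14
te_Permits = (7 + 4·8 + 9)/6 = 48/6 = 8
te_Catering order = (10 + 4·11 + 24)/6 = 78/6 = 13
te_AV setup = (4 + 4·7 + 16)/6 = 48/6 = 8
te_Stage build = (1 + 4·4 + 13)/6 = 30/6 = 5

Forward pass:
ES_Venue booking = 0; EF_Venue booking = 14
ES_Vendor contracts = 0; EF_Vendor contracts = 14
ES_Permits = 0; EF_Permits = 8
ES_Catering order = 0; EF_Catering order = 13
ES_AV setup = 13; EF_AV setup = 13+8 = 21
ES_Stage build = max(EF_Venue booking=14, EF_Vendor contracts=14, EF_Permits=8, EF_AV setup=21) = 21; EF_Stage build = 21+5 = 26
Expected project duration μ = 26 days. Critical path: Catering order → AV setup → Stage build.

Backward pass:
LF_Stage build = 26; LS_Stage build = 26−5 = 21
LF_AV setup = LS_Stage build = 21; LS_AV setup = 21−8 = 13
LF_Catering order = LS_AV setup = 13; LS_Catering order = 13−13 = 0
LF_Permits = LS_Stage build = 21; LS_Permits = 21−8 = 13
LF_Vendor contracts = LS_Stage build = 21; LS_Vendor contracts = 21−14 = 7
LF_Venue booking = LS_Stage build = 21; LS_Venue booking = 21−14 = 7
Slack_Vendor contracts = LS_Vendor contracts − ES_Vendor contracts = 7 − 0 = 7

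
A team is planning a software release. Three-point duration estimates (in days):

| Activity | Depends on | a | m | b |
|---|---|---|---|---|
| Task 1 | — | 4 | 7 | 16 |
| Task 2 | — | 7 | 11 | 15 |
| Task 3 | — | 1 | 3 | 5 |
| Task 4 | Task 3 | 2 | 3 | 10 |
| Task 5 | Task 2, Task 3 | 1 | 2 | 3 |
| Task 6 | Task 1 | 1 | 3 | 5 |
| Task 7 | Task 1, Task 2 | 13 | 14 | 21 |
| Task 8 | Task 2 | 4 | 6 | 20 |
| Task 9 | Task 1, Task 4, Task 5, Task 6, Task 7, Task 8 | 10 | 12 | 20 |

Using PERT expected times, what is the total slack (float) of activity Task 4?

te_Task 1 = (4 + 4·7 + 16)/6 = 48/6 = 8
te_Task 2 = (7 + 4·11 + 15)/6 = 66/6 = 11
te_Task 3 = (1 + 4·3 + 5)/6 = 18/6 = 3
te_Task 4 = (2 + 4·3 + 10)/6 = 24/6 = 4
te_Task 5 = (1 + 4·2 + 3)/6 = 12/6 = 2
te_Task 6 = (1 + 4·3 + 5)/6 = 18/6 = 3
te_Task 7 = (13 + 4·14 + 21)/6 = 90/6 = 15
te_Task 8 = (4 + 4·6 + 20)/6 = 48/6 = 8
te_Task 9 = (10 + 4·12 + 20)/6 = 78/6 = 13

Forward pass:
ES_Task 1 = 0; EF_Task 1 = 8
ES_Task 2 = 0; EF_Task 2 = 11
ES_Task 3 = 0; EF_Task 3 = 3
ES_Task 4 = 3; EF_Task 4 = 3+4 = 7
ES_Task 5 = max(EF_Task 2=11, EF_Task 3=3) = 11; EF_Task 5 = 11+2 = 13
ES_Task 6 = 8; EF_Task 6 = 8+3 = 11
ES_Task 7 = max(EF_Task 1=8, EF_Task 2=11) = 11; EF_Task 7 = 11+15 = 26
ES_Task 8 = 11; EF_Task 8 = 11+8 = 19
ES_Task 9 = max(EF_Task 1=8, EF_Task 4=7, EF_Task 5=13, EF_Task 6=11, EF_Task 7=26, EF_Task 8=19) = 26; EF_Task 9 = 26+13 = 39
Expected project duration μ = 39 days. Critical path: Task 2 → Task 7 → Task 9.

Backward pass:
LF_Task 9 = 39; LS_Task 9 = 39−13 = 26
LF_Task 8 = LS_Task 9 = 26; LS_Task 8 = 26−8 = 18
LF_Task 7 = LS_Task 9 = 26; LS_Task 7 = 26−15 = 11
LF_Task 6 = LS_Task 9 = 26; LS_Task 6 = 26−3 = 23
LF_Task 5 = LS_Task 9 = 26; LS_Task 5 = 26−2 = 24
LF_Task 4 = LS_Task 9 = 26; LS_Task 4 = 26−4 = 22
LF_Task 3 = min(LS_Task 4=22, LS_Task 5=24) = 22; LS_Task 3 = 22−3 = 19
LF_Task 2 = min(LS_Task 5=24, LS_Task 7=11, LS_Task 8=18) = 11; LS_Task 2 = 11−11 = 0
LF_Task 1 = min(LS_Task 6=23, LS_Task 7=11, LS_Task 9=26) = 11; LS_Task 1 = 11−8 = 3
Slack_Task 4 = LS_Task 4 − ES_Task 4 = 22 − 3 = 19

19 days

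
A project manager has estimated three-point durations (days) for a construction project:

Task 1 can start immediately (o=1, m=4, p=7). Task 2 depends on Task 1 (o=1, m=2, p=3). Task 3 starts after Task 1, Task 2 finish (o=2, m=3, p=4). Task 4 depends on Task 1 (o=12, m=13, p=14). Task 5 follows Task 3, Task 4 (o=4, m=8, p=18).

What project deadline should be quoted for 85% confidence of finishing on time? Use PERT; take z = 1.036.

te_Task 1 = (1 + 4·4 + 7)/6 = 24/6 = 4; σ²_Task 1 = ((7−1)/6)² = 1.000
te_Task 2 = (1 + 4·2 + 3)/6 = 12/6 = 2; σ²_Task 2 = ((3−1)/6)² = 0.111
te_Task 3 = (2 + 4·3 + 4)/6 = 18/6 = 3; σ²_Task 3 = ((4−2)/6)² = 0.111
te_Task 4 = (12 + 4·13 + 14)/6 = 78/6 = 13; σ²_Task 4 = ((14−12)/6)² = 0.111
te_Task 5 = (4 + 4·8 + 18)/6 = 54/6 = 9; σ²_Task 5 = ((18−4)/6)² = 5.444

Forward pass:
ES_Task 1 = 0; EF_Task 1 = 4
ES_Task 2 = 4; EF_Task 2 = 4+2 = 6
ES_Task 3 = max(EF_Task 1=4, EF_Task 2=6) = 6; EF_Task 3 = 6+3 = 9
ES_Task 4 = 4; EF_Task 4 = 4+13 = 17
ES_Task 5 = max(EF_Task 3=9, EF_Task 4=17) = 17; EF_Task 5 = 17+9 = 26
Expected project duration μ = 26 days. Critical path: Task 1 → Task 4 → Task 5.

Variance along critical path = 1.000 + 0.111 + 5.444 = 6.556; σ = 2.560 days.
D = μ + z·σ = 26 + 1.036·2.560 = 28.7 days

28.7 days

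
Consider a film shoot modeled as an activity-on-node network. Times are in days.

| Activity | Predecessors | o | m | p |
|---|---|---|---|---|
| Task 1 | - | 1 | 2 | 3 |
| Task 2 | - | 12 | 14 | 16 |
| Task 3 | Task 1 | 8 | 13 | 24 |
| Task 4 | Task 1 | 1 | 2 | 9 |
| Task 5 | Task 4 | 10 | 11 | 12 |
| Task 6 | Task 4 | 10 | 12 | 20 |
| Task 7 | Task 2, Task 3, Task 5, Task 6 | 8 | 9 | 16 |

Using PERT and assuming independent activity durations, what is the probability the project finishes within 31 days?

te_Task 1 = (1 + 4·2 + 3)/6 = 12/6 = 2; σ²_Task 1 = ((3−1)/6)² = 0.111
te_Task 2 = (12 + 4·14 + 16)/6 = 84/6 = 14; σ²_Task 2 = ((16−12)/6)² = 0.444
te_Task 3 = (8 + 4·13 + 24)/6 = 84/6 = 14; σ²_Task 3 = ((24−8)/6)² = 7.111
te_Task 4 = (1 + 4·2 + 9)/6 = 18/6 = 3; σ²_Task 4 = ((9−1)/6)² = 1.778
te_Task 5 = (10 + 4·11 + 12)/6 = 66/6 = 11; σ²_Task 5 = ((12−10)/6)² = 0.111
te_Task 6 = (10 + 4·12 + 20)/6 = 78/6 = 13; σ²_Task 6 = ((20−10)/6)² = 2.778
te_Task 7 = (8 + 4·9 + 16)/6 = 60/6 = 10; σ²_Task 7 = ((16−8)/6)² = 1.778

Forward pass:
ES_Task 1 = 0; EF_Task 1 = 2
ES_Task 2 = 0; EF_Task 2 = 14
ES_Task 3 = 2; EF_Task 3 = 2+14 = 16
ES_Task 4 = 2; EF_Task 4 = 2+3 = 5
ES_Task 5 = 5; EF_Task 5 = 5+11 = 16
ES_Task 6 = 5; EF_Task 6 = 5+13 = 18
ES_Task 7 = max(EF_Task 2=14, EF_Task 3=16, EF_Task 5=16, EF_Task 6=18) = 18; EF_Task 7 = 18+10 = 28
Expected project duration μ = 28 days. Critical path: Task 1 → Task 4 → Task 6 → Task 7.

Variance along critical path = 0.111 + 1.778 + 2.778 + 1.778 = 6.444; σ = √6.444 = 2.539 days.
Z = (31 − 28) / 2.539 = 1.182
P(T ≤ 31) = Φ(1.182) ≈ 0.881

0.881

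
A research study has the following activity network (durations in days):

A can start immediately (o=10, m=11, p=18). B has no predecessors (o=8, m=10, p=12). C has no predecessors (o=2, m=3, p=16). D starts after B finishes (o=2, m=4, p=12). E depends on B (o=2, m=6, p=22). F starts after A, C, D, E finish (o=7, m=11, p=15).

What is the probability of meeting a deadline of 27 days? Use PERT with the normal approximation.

0.292

te_A = (10 + 4·11 + 18)/6 = 72/6 = 12; σ²_A = ((18−10)/6)² = 1.778
te_B = (8 + 4·10 + 12)/6 = 60/6 = 10; σ²_B = ((12−8)/6)² = 0.444
te_C = (2 + 4·3 + 16)/6 = 30/6 = 5; σ²_C = ((16−2)/6)² = 5.444
te_D = (2 + 4·4 + 12)/6 = 30/6 = 5; σ²_D = ((12−2)/6)² = 2.778
te_E = (2 + 4·6 + 22)/6 = 48/6 = 8; σ²_E = ((22−2)/6)² = 11.111
te_F = (7 + 4·11 + 15)/6 = 66/6 = 11; σ²_F = ((15−7)/6)² = 1.778

Forward pass:
ES_A = 0; EF_A = 12
ES_B = 0; EF_B = 10
ES_C = 0; EF_C = 5
ES_D = 10; EF_D = 10+5 = 15
ES_E = 10; EF_E = 10+8 = 18
ES_F = max(EF_A=12, EF_C=5, EF_D=15, EF_E=18) = 18; EF_F = 18+11 = 29
Expected project duration μ = 29 days. Critical path: B → E → F.

Variance along critical path = 0.444 + 11.111 + 1.778 = 13.333; σ = √13.333 = 3.651 days.
Z = (27 − 29) / 3.651 = -0.548
P(T ≤ 27) = Φ(-0.548) ≈ 0.292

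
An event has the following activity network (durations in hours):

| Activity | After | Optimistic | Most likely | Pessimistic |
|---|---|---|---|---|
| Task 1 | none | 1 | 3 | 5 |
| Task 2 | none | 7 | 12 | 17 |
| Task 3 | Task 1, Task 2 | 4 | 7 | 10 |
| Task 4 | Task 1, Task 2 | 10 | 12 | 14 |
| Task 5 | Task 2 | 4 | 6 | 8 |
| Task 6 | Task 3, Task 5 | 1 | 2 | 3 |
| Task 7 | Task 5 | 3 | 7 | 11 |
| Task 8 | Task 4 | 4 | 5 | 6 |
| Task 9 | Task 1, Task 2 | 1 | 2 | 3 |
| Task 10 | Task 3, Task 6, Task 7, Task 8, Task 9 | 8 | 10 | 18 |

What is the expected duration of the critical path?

te_Task 1 = (1 + 4·3 + 5)/6 = 18/6 = 3
te_Task 2 = (7 + 4·12 + 17)/6 = 72/6 = 12
te_Task 3 = (4 + 4·7 + 10)/6 = 42/6 = 7
te_Task 4 = (10 + 4·12 + 14)/6 = 72/6 = 12
te_Task 5 = (4 + 4·6 + 8)/6 = 36/6 = 6
te_Task 6 = (1 + 4·2 + 3)/6 = 12/6 = 2
te_Task 7 = (3 + 4·7 + 11)/6 = 42/6 = 7
te_Task 8 = (4 + 4·5 + 6)/6 = 30/6 = 5
te_Task 9 = (1 + 4·2 + 3)/6 = 12/6 = 2
te_Task 10 = (8 + 4·10 + 18)/6 = 66/6 = 11

Forward pass:
ES_Task 1 = 0; EF_Task 1 = 3
ES_Task 2 = 0; EF_Task 2 = 12
ES_Task 3 = max(EF_Task 1=3, EF_Task 2=12) = 12; EF_Task 3 = 12+7 = 19
ES_Task 4 = max(EF_Task 1=3, EF_Task 2=12) = 12; EF_Task 4 = 12+12 = 24
ES_Task 5 = 12; EF_Task 5 = 12+6 = 18
ES_Task 6 = max(EF_Task 3=19, EF_Task 5=18) = 19; EF_Task 6 = 19+2 = 21
ES_Task 7 = 18; EF_Task 7 = 18+7 = 25
ES_Task 8 = 24; EF_Task 8 = 24+5 = 29
ES_Task 9 = max(EF_Task 1=3, EF_Task 2=12) = 12; EF_Task 9 = 12+2 = 14
ES_Task 10 = max(EF_Task 3=19, EF_Task 6=21, EF_Task 7=25, EF_Task 8=29, EF_Task 9=14) = 29; EF_Task 10 = 29+11 = 40
Expected project duration μ = 40 hours. Critical path: Task 2 → Task 4 → Task 8 → Task 10.

40 hours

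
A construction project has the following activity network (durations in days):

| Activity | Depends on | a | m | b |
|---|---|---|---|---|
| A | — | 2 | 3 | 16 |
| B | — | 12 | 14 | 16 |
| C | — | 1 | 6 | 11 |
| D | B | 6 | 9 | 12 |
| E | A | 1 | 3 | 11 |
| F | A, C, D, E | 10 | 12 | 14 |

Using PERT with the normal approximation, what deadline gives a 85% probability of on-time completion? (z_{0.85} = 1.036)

36.4 days

te_A = (2 + 4·3 + 16)/6 = 30/6 = 5; σ²_A = ((16−2)/6)² = 5.444
te_B = (12 + 4·14 + 16)/6 = 84/6 = 14; σ²_B = ((16−12)/6)² = 0.444
te_C = (1 + 4·6 + 11)/6 = 36/6 = 6; σ²_C = ((11−1)/6)² = 2.778
te_D = (6 + 4·9 + 12)/6 = 54/6 = 9; σ²_D = ((12−6)/6)² = 1.000
te_E = (1 + 4·3 + 11)/6 = 24/6 = 4; σ²_E = ((11−1)/6)² = 2.778
te_F = (10 + 4·12 + 14)/6 = 72/6 = 12; σ²_F = ((14−10)/6)² = 0.444

Forward pass:
ES_A = 0; EF_A = 5
ES_B = 0; EF_B = 14
ES_C = 0; EF_C = 6
ES_D = 14; EF_D = 14+9 = 23
ES_E = 5; EF_E = 5+4 = 9
ES_F = max(EF_A=5, EF_C=6, EF_D=23, EF_E=9) = 23; EF_F = 23+12 = 35
Expected project duration μ = 35 days. Critical path: B → D → F.

Variance along critical path = 0.444 + 1.000 + 0.444 = 1.889; σ = 1.374 days.
D = μ + z·σ = 35 + 1.036·1.374 = 36.4 days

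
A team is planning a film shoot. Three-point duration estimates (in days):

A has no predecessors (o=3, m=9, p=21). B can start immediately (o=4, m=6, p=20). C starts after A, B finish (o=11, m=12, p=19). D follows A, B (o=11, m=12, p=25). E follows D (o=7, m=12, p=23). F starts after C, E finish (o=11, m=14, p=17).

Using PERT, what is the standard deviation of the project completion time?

te_A = (3 + 4·9 + 21)/6 = 60/6 = 10; σ²_A = ((21−3)/6)² = 9.000
te_B = (4 + 4·6 + 20)/6 = 48/6 = 8; σ²_B = ((20−4)/6)² = 7.111
te_C = (11 + 4·12 + 19)/6 = 78/6 = 13; σ²_C = ((19−11)/6)² = 1.778
te_D = (11 + 4·12 + 25)/6 = 84/6 = 14; σ²_D = ((25−11)/6)² = 5.444
te_E = (7 + 4·12 + 23)/6 = 78/6 = 13; σ²_E = ((23−7)/6)² = 7.111
te_F = (11 + 4·14 + 17)/6 = 84/6 = 14; σ²_F = ((17−11)/6)² = 1.000

Forward pass:
ES_A = 0; EF_A = 10
ES_B = 0; EF_B = 8
ES_C = max(EF_A=10, EF_B=8) = 10; EF_C = 10+13 = 23
ES_D = max(EF_A=10, EF_B=8) = 10; EF_D = 10+14 = 24
ES_E = 24; EF_E = 24+13 = 37
ES_F = max(EF_C=23, EF_E=37) = 37; EF_F = 37+14 = 51
Expected project duration μ = 51 days. Critical path: A → D → E → F.

Variance along critical path = 9.000 + 5.444 + 7.111 + 1.000 = 22.556
σ = √22.556 = 4.749 days

4.75 days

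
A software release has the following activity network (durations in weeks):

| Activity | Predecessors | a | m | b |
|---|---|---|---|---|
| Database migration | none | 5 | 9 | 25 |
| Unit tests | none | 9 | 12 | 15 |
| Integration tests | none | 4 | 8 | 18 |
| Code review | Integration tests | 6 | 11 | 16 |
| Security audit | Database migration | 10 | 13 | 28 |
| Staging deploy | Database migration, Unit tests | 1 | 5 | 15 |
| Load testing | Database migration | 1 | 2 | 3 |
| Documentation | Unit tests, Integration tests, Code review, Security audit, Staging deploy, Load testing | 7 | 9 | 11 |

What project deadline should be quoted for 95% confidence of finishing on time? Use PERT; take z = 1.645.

te_Database migration = (5 + 4·9 + 25)/6 = 66/6 = 11; σ²_Database migration = ((25−5)/6)² = 11.111
te_Unit tests = (9 + 4·12 + 15)/6 = 72/6 = 12; σ²_Unit tests = ((15−9)/6)² = 1.000
te_Integration tests = (4 + 4·8 + 18)/6 = 54/6 = 9; σ²_Integration tests = ((18−4)/6)² = 5.444
te_Code review = (6 + 4·11 + 16)/6 = 66/6 = 11; σ²_Code review = ((16−6)/6)² = 2.778
te_Security audit = (10 + 4·13 + 28)/6 = 90/6 = 15; σ²_Security audit = ((28−10)/6)² = 9.000
te_Staging deploy = (1 + 4·5 + 15)/6 = 36/6 = 6; σ²_Staging deploy = ((15−1)/6)² = 5.444
te_Load testing = (1 + 4·2 + 3)/6 = 12/6 = 2; σ²_Load testing = ((3−1)/6)² = 0.111
te_Documentation = (7 + 4·9 + 11)/6 = 54/6 = 9; σ²_Documentation = ((11−7)/6)² = 0.444

Forward pass:
ES_Database migration = 0; EF_Database migration = 11
ES_Unit tests = 0; EF_Unit tests = 12
ES_Integration tests = 0; EF_Integration tests = 9
ES_Code review = 9; EF_Code review = 9+11 = 20
ES_Security audit = 11; EF_Security audit = 11+15 = 26
ES_Staging deploy = max(EF_Database migration=11, EF_Unit tests=12) = 12; EF_Staging deploy = 12+6 = 18
ES_Load testing = 11; EF_Load testing = 11+2 = 13
ES_Documentation = max(EF_Unit tests=12, EF_Integration tests=9, EF_Code review=20, EF_Security audit=26, EF_Staging deploy=18, EF_Load testing=13) = 26; EF_Documentation = 26+9 = 35
Expected project duration μ = 35 weeks. Critical path: Database migration → Security audit → Documentation.

Variance along critical path = 11.111 + 9.000 + 0.444 = 20.556; σ = 4.534 weeks.
D = μ + z·σ = 35 + 1.645·4.534 = 42.5 weeks

42.5 weeks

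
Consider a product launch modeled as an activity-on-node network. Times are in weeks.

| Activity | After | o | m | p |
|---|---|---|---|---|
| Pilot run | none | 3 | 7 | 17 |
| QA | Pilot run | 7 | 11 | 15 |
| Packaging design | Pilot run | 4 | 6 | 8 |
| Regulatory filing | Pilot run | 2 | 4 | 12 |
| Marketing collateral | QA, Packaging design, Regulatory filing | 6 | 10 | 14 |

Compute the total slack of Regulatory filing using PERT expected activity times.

te_Pilot run = (3 + 4·7 + 17)/6 = 48/6 = 8
te_QA = (7 + 4·11 + 15)/6 = 66/6 = 11
te_Packaging design = (4 + 4·6 + 8)/6 = 36/6 = 6
te_Regulatory filing = (2 + 4·4 + 12)/6 = 30/6 = 5
te_Marketing collateral = (6 + 4·10 + 14)/6 = 60/6 = 10

Forward pass:
ES_Pilot run = 0; EF_Pilot run = 8
ES_QA = 8; EF_QA = 8+11 = 19
ES_Packaging design = 8; EF_Packaging design = 8+6 = 14
ES_Regulatory filing = 8; EF_Regulatory filing = 8+5 = 13
ES_Marketing collateral = max(EF_QA=19, EF_Packaging design=14, EF_Regulatory filing=13) = 19; EF_Marketing collateral = 19+10 = 29
Expected project duration μ = 29 weeks. Critical path: Pilot run → QA → Marketing collateral.

Backward pass:
LF_Marketing collateral = 29; LS_Marketing collateral = 29−10 = 19
LF_Regulatory filing = LS_Marketing collateral = 19; LS_Regulatory filing = 19−5 = 14
LF_Packaging design = LS_Marketing collateral = 19; LS_Packaging design = 19−6 = 13
LF_QA = LS_Marketing collateral = 19; LS_QA = 19−11 = 8
LF_Pilot run = min(LS_QA=8, LS_Packaging design=13, LS_Regulatory filing=14) = 8; LS_Pilot run = 8−8 = 0
Slack_Regulatory filing = LS_Regulatory filing − ES_Regulatory filing = 14 − 8 = 6

6 weeks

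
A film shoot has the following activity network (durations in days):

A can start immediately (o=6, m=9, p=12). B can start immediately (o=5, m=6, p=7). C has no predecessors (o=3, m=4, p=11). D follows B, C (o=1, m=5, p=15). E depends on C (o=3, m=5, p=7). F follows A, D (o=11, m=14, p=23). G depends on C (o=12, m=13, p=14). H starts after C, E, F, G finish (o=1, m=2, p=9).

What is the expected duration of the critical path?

30 days

te_A = (6 + 4·9 + 12)/6 = 54/6 = 9
te_B = (5 + 4·6 + 7)/6 = 36/6 = 6
te_C = (3 + 4·4 + 11)/6 = 30/6 = 5
te_D = (1 + 4·5 + 15)/6 = 36/6 = 6
te_E = (3 + 4·5 + 7)/6 = 30/6 = 5
te_F = (11 + 4·14 + 23)/6 = 90/6 = 15
te_G = (12 + 4·13 + 14)/6 = 78/6 = 13
te_H = (1 + 4·2 + 9)/6 = 18/6 = 3

Forward pass:
ES_A = 0; EF_A = 9
ES_B = 0; EF_B = 6
ES_C = 0; EF_C = 5
ES_D = max(EF_B=6, EF_C=5) = 6; EF_D = 6+6 = 12
ES_E = 5; EF_E = 5+5 = 10
ES_F = max(EF_A=9, EF_D=12) = 12; EF_F = 12+15 = 27
ES_G = 5; EF_G = 5+13 = 18
ES_H = max(EF_C=5, EF_E=10, EF_F=27, EF_G=18) = 27; EF_H = 27+3 = 30
Expected project duration μ = 30 days. Critical path: B → D → F → H.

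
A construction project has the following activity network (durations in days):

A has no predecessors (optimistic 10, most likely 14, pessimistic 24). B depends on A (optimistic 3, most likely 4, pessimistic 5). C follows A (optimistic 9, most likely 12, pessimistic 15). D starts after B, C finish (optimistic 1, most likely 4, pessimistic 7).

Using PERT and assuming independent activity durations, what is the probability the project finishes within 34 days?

te_A = (10 + 4·14 + 24)/6 = 90/6 = 15; σ²_A = ((24−10)/6)² = 5.444
te_B = (3 + 4·4 + 5)/6 = 24/6 = 4; σ²_B = ((5−3)/6)² = 0.111
te_C = (9 + 4·12 + 15)/6 = 72/6 = 12; σ²_C = ((15−9)/6)² = 1.000
te_D = (1 + 4·4 + 7)/6 = 24/6 = 4; σ²_D = ((7−1)/6)² = 1.000

Forward pass:
ES_A = 0; EF_A = 15
ES_B = 15; EF_B = 15+4 = 19
ES_C = 15; EF_C = 15+12 = 27
ES_D = max(EF_B=19, EF_C=27) = 27; EF_D = 27+4 = 31
Expected project duration μ = 31 days. Critical path: A → C → D.

Variance along critical path = 5.444 + 1.000 + 1.000 = 7.444; σ = √7.444 = 2.728 days.
Z = (34 − 31) / 2.728 = 1.100
P(T ≤ 34) = Φ(1.100) ≈ 0.864

0.864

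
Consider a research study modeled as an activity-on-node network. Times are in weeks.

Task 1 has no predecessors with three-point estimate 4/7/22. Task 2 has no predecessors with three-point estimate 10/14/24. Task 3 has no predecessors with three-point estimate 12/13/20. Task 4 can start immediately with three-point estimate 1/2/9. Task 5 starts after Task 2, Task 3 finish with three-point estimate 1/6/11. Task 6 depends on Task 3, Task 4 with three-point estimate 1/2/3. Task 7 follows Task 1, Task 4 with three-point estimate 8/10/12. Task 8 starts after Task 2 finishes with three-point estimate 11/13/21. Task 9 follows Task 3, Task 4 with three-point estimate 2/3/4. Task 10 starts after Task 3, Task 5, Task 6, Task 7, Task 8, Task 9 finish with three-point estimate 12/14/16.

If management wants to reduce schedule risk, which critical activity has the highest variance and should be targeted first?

Task 2

te_Task 1 = (4 + 4·7 + 22)/6 = 54/6 = 9; σ²_Task 1 = ((22−4)/6)² = 9.000
te_Task 2 = (10 + 4·14 + 24)/6 = 90/6 = 15; σ²_Task 2 = ((24−10)/6)² = 5.444
te_Task 3 = (12 + 4·13 + 20)/6 = 84/6 = 14; σ²_Task 3 = ((20−12)/6)² = 1.778
te_Task 4 = (1 + 4·2 + 9)/6 = 18/6 = 3; σ²_Task 4 = ((9−1)/6)² = 1.778
te_Task 5 = (1 + 4·6 + 11)/6 = 36/6 = 6; σ²_Task 5 = ((11−1)/6)² = 2.778
te_Task 6 = (1 + 4·2 + 3)/6 = 12/6 = 2; σ²_Task 6 = ((3−1)/6)² = 0.111
te_Task 7 = (8 + 4·10 + 12)/6 = 60/6 = 10; σ²_Task 7 = ((12−8)/6)² = 0.444
te_Task 8 = (11 + 4·13 + 21)/6 = 84/6 = 14; σ²_Task 8 = ((21−11)/6)² = 2.778
te_Task 9 = (2 + 4·3 + 4)/6 = 18/6 = 3; σ²_Task 9 = ((4−2)/6)² = 0.111
te_Task 10 = (12 + 4·14 + 16)/6 = 84/6 = 14; σ²_Task 10 = ((16−12)/6)² = 0.444

Forward pass:
ES_Task 1 = 0; EF_Task 1 = 9
ES_Task 2 = 0; EF_Task 2 = 15
ES_Task 3 = 0; EF_Task 3 = 14
ES_Task 4 = 0; EF_Task 4 = 3
ES_Task 5 = max(EF_Task 2=15, EF_Task 3=14) = 15; EF_Task 5 = 15+6 = 21
ES_Task 6 = max(EF_Task 3=14, EF_Task 4=3) = 14; EF_Task 6 = 14+2 = 16
ES_Task 7 = max(EF_Task 1=9, EF_Task 4=3) = 9; EF_Task 7 = 9+10 = 19
ES_Task 8 = 15; EF_Task 8 = 15+14 = 29
ES_Task 9 = max(EF_Task 3=14, EF_Task 4=3) = 14; EF_Task 9 = 14+3 = 17
ES_Task 10 = max(EF_Task 3=14, EF_Task 5=21, EF_Task 6=16, EF_Task 7=19, EF_Task 8=29, EF_Task 9=17) = 29; EF_Task 10 = 29+14 = 43
Expected project duration μ = 43 weeks. Critical path: Task 2 → Task 8 → Task 10.

Variances on critical path: σ²_Task 2=5.444, σ²_Task 8=2.778, σ²_Task 10=0.444.
Largest is σ²_Task 2 = 5.444.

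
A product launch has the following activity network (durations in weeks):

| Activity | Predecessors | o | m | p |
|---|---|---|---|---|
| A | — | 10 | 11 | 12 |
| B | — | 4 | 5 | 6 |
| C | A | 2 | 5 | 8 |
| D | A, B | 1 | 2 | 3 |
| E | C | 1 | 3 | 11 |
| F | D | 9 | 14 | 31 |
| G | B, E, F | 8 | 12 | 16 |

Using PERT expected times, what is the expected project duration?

41 weeks

te_A = (10 + 4·11 + 12)/6 = 66/6 = 11
te_B = (4 + 4·5 + 6)/6 = 30/6 = 5
te_C = (2 + 4·5 + 8)/6 = 30/6 = 5
te_D = (1 + 4·2 + 3)/6 = 12/6 = 2
te_E = (1 + 4·3 + 11)/6 = 24/6 = 4
te_F = (9 + 4·14 + 31)/6 = 96/6 = 16
te_G = (8 + 4·12 + 16)/6 = 72/6 = 12

Forward pass:
ES_A = 0; EF_A = 11
ES_B = 0; EF_B = 5
ES_C = 11; EF_C = 11+5 = 16
ES_D = max(EF_A=11, EF_B=5) = 11; EF_D = 11+2 = 13
ES_E = 16; EF_E = 16+4 = 20
ES_F = 13; EF_F = 13+16 = 29
ES_G = max(EF_B=5, EF_E=20, EF_F=29) = 29; EF_G = 29+12 = 41
Expected project duration μ = 41 weeks. Critical path: A → D → F → G.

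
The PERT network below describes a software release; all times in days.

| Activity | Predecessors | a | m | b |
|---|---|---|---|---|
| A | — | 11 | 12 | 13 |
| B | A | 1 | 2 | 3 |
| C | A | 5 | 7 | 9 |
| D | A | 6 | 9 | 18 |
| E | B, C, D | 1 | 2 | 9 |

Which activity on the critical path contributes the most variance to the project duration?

D

te_A = (11 + 4·12 + 13)/6 = 72/6 = 12; σ²_A = ((13−11)/6)² = 0.111
te_B = (1 + 4·2 + 3)/6 = 12/6 = 2; σ²_B = ((3−1)/6)² = 0.111
te_C = (5 + 4·7 + 9)/6 = 42/6 = 7; σ²_C = ((9−5)/6)² = 0.444
te_D = (6 + 4·9 + 18)/6 = 60/6 = 10; σ²_D = ((18−6)/6)² = 4.000
te_E = (1 + 4·2 + 9)/6 = 18/6 = 3; σ²_E = ((9−1)/6)² = 1.778

Forward pass:
ES_A = 0; EF_A = 12
ES_B = 12; EF_B = 12+2 = 14
ES_C = 12; EF_C = 12+7 = 19
ES_D = 12; EF_D = 12+10 = 22
ES_E = max(EF_B=14, EF_C=19, EF_D=22) = 22; EF_E = 22+3 = 25
Expected project duration μ = 25 days. Critical path: A → D → E.

Variances on critical path: σ²_A=0.111, σ²_D=4.000, σ²_E=1.778.
Largest is σ²_D = 4.000.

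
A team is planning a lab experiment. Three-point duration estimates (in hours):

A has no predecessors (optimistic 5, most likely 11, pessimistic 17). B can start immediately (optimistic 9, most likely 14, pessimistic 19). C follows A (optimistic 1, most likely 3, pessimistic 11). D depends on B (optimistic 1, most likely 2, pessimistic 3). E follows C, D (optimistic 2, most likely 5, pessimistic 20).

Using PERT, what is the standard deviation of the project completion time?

3.45 hours

te_A = (5 + 4·11 + 17)/6 = 66/6 = 11; σ²_A = ((17−5)/6)² = 4.000
te_B = (9 + 4·14 + 19)/6 = 84/6 = 14; σ²_B = ((19−9)/6)² = 2.778
te_C = (1 + 4·3 + 11)/6 = 24/6 = 4; σ²_C = ((11−1)/6)² = 2.778
te_D = (1 + 4·2 + 3)/6 = 12/6 = 2; σ²_D = ((3−1)/6)² = 0.111
te_E = (2 + 4·5 + 20)/6 = 42/6 = 7; σ²_E = ((20−2)/6)² = 9.000

Forward pass:
ES_A = 0; EF_A = 11
ES_B = 0; EF_B = 14
ES_C = 11; EF_C = 11+4 = 15
ES_D = 14; EF_D = 14+2 = 16
ES_E = max(EF_C=15, EF_D=16) = 16; EF_E = 16+7 = 23
Expected project duration μ = 23 hours. Critical path: B → D → E.

Variance along critical path = 2.778 + 0.111 + 9.000 = 11.889
σ = √11.889 = 3.448 hours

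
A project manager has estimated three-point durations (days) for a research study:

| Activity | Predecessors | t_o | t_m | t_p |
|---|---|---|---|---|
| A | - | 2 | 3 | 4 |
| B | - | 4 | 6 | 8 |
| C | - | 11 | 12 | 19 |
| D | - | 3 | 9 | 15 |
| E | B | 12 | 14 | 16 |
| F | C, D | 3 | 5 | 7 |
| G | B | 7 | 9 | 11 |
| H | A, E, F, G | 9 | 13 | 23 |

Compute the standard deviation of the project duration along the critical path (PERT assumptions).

te_A = (2 + 4·3 + 4)/6 = 18/6 = 3; σ²_A = ((4−2)/6)² = 0.111
te_B = (4 + 4·6 + 8)/6 = 36/6 = 6; σ²_B = ((8−4)/6)² = 0.444
te_C = (11 + 4·12 + 19)/6 = 78/6 = 13; σ²_C = ((19−11)/6)² = 1.778
te_D = (3 + 4·9 + 15)/6 = 54/6 = 9; σ²_D = ((15−3)/6)² = 4.000
te_E = (12 + 4·14 + 16)/6 = 84/6 = 14; σ²_E = ((16−12)/6)² = 0.444
te_F = (3 + 4·5 + 7)/6 = 30/6 = 5; σ²_F = ((7−3)/6)² = 0.444
te_G = (7 + 4·9 + 11)/6 = 54/6 = 9; σ²_G = ((11−7)/6)² = 0.444
te_H = (9 + 4·13 + 23)/6 = 84/6 = 14; σ²_H = ((23−9)/6)² = 5.444

Forward pass:
ES_A = 0; EF_A = 3
ES_B = 0; EF_B = 6
ES_C = 0; EF_C = 13
ES_D = 0; EF_D = 9
ES_E = 6; EF_E = 6+14 = 20
ES_F = max(EF_C=13, EF_D=9) = 13; EF_F = 13+5 = 18
ES_G = 6; EF_G = 6+9 = 15
ES_H = max(EF_A=3, EF_E=20, EF_F=18, EF_G=15) = 20; EF_H = 20+14 = 34
Expected project duration μ = 34 days. Critical path: B → E → H.

Variance along critical path = 0.444 + 0.444 + 5.444 = 6.333
σ = √6.333 = 2.517 days

2.52 days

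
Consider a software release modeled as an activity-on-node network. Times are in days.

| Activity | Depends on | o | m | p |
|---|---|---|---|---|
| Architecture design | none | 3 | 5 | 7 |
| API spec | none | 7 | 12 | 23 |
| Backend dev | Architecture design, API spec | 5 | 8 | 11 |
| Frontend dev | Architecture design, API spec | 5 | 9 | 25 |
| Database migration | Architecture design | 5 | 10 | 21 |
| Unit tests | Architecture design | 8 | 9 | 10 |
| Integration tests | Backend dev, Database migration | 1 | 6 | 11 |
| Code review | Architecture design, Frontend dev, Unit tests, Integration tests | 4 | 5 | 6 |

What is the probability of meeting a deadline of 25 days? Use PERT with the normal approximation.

te_Architecture design = (3 + 4·5 + 7)/6 = 30/6 = 5; σ²_Architecture design = ((7−3)/6)² = 0.444
te_API spec = (7 + 4·12 + 23)/6 = 78/6 = 13; σ²_API spec = ((23−7)/6)² = 7.111
te_Backend dev = (5 + 4·8 + 11)/6 = 48/6 = 8; σ²_Backend dev = ((11−5)/6)² = 1.000
te_Frontend dev = (5 + 4·9 + 25)/6 = 66/6 = 11; σ²_Frontend dev = ((25−5)/6)² = 11.111
te_Database migration = (5 + 4·10 + 21)/6 = 66/6 = 11; σ²_Database migration = ((21−5)/6)² = 7.111
te_Unit tests = (8 + 4·9 + 10)/6 = 54/6 = 9; σ²_Unit tests = ((10−8)/6)² = 0.111
te_Integration tests = (1 + 4·6 + 11)/6 = 36/6 = 6; σ²_Integration tests = ((11−1)/6)² = 2.778
te_Code review = (4 + 4·5 + 6)/6 = 30/6 = 5; σ²_Code review = ((6−4)/6)² = 0.111

Forward pass:
ES_Architecture design = 0; EF_Architecture design = 5
ES_API spec = 0; EF_API spec = 13
ES_Backend dev = max(EF_Architecture design=5, EF_API spec=13) = 13; EF_Backend dev = 13+8 = 21
ES_Frontend dev = max(EF_Architecture design=5, EF_API spec=13) = 13; EF_Frontend dev = 13+11 = 24
ES_Database migration = 5; EF_Database migration = 5+11 = 16
ES_Unit tests = 5; EF_Unit tests = 5+9 = 14
ES_Integration tests = max(EF_Backend dev=21, EF_Database migration=16) = 21; EF_Integration tests = 21+6 = 27
ES_Code review = max(EF_Architecture design=5, EF_Frontend dev=24, EF_Unit tests=14, EF_Integration tests=27) = 27; EF_Code review = 27+5 = 32
Expected project duration μ = 32 days. Critical path: API spec → Backend dev → Integration tests → Code review.

Variance along critical path = 7.111 + 1.000 + 2.778 + 0.111 = 11.000; σ = √11.000 = 3.317 days.
Z = (25 − 32) / 3.317 = -2.111
P(T ≤ 25) = Φ(-2.111) ≈ 0.017

0.017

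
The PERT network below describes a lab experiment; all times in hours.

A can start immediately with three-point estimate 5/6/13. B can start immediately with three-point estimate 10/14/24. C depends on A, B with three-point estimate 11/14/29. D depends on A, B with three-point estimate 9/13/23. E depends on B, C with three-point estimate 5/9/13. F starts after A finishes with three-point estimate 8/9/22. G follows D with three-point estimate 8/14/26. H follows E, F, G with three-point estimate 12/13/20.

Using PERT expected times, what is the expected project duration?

te_A = (5 + 4·6 + 13)/6 = 42/6 = 7
te_B = (10 + 4·14 + 24)/6 = 90/6 = 15
te_C = (11 + 4·14 + 29)/6 = 96/6 = 16
te_D = (9 + 4·13 + 23)/6 = 84/6 = 14
te_E = (5 + 4·9 + 13)/6 = 54/6 = 9
te_F = (8 + 4·9 + 22)/6 = 66/6 = 11
te_G = (8 + 4·14 + 26)/6 = 90/6 = 15
te_H = (12 + 4·13 + 20)/6 = 84/6 = 14

Forward pass:
ES_A = 0; EF_A = 7
ES_B = 0; EF_B = 15
ES_C = max(EF_A=7, EF_B=15) = 15; EF_C = 15+16 = 31
ES_D = max(EF_A=7, EF_B=15) = 15; EF_D = 15+14 = 29
ES_E = max(EF_B=15, EF_C=31) = 31; EF_E = 31+9 = 40
ES_F = 7; EF_F = 7+11 = 18
ES_G = 29; EF_G = 29+15 = 44
ES_H = max(EF_E=40, EF_F=18, EF_G=44) = 44; EF_H = 44+14 = 58
Expected project duration μ = 58 hours. Critical path: B → D → G → H.

58 hours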